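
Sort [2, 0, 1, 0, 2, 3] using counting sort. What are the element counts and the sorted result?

Count array: [2, 1, 2, 1]
(count[i] = number of elements equal to i)
Cumulative count: [2, 3, 5, 6]
Sorted: [0, 0, 1, 2, 2, 3]


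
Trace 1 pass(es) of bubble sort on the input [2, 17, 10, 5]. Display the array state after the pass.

After pass 1: [2, 10, 5, 17] (2 swaps)
Total swaps: 2


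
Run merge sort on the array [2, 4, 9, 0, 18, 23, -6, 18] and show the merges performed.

Divide and conquer:
  Merge [2] + [4] -> [2, 4]
  Merge [9] + [0] -> [0, 9]
  Merge [2, 4] + [0, 9] -> [0, 2, 4, 9]
  Merge [18] + [23] -> [18, 23]
  Merge [-6] + [18] -> [-6, 18]
  Merge [18, 23] + [-6, 18] -> [-6, 18, 18, 23]
  Merge [0, 2, 4, 9] + [-6, 18, 18, 23] -> [-6, 0, 2, 4, 9, 18, 18, 23]


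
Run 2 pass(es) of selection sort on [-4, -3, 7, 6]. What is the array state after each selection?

Pass 1: Select minimum -4 at index 0, swap -> [-4, -3, 7, 6]
Pass 2: Select minimum -3 at index 1, swap -> [-4, -3, 7, 6]


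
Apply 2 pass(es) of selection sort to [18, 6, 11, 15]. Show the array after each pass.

Pass 1: Select minimum 6 at index 1, swap -> [6, 18, 11, 15]
Pass 2: Select minimum 11 at index 2, swap -> [6, 11, 18, 15]


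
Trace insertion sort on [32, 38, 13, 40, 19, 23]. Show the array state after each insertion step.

First element 32 is already 'sorted'
Insert 38: shifted 0 elements -> [32, 38, 13, 40, 19, 23]
Insert 13: shifted 2 elements -> [13, 32, 38, 40, 19, 23]
Insert 40: shifted 0 elements -> [13, 32, 38, 40, 19, 23]
Insert 19: shifted 3 elements -> [13, 19, 32, 38, 40, 23]
Insert 23: shifted 3 elements -> [13, 19, 23, 32, 38, 40]


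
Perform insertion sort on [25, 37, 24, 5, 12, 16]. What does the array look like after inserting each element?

First element 25 is already 'sorted'
Insert 37: shifted 0 elements -> [25, 37, 24, 5, 12, 16]
Insert 24: shifted 2 elements -> [24, 25, 37, 5, 12, 16]
Insert 5: shifted 3 elements -> [5, 24, 25, 37, 12, 16]
Insert 12: shifted 3 elements -> [5, 12, 24, 25, 37, 16]
Insert 16: shifted 3 elements -> [5, 12, 16, 24, 25, 37]


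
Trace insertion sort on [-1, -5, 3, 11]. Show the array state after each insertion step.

First element -1 is already 'sorted'
Insert -5: shifted 1 elements -> [-5, -1, 3, 11]
Insert 3: shifted 0 elements -> [-5, -1, 3, 11]
Insert 11: shifted 0 elements -> [-5, -1, 3, 11]


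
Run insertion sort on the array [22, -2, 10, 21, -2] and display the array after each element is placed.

First element 22 is already 'sorted'
Insert -2: shifted 1 elements -> [-2, 22, 10, 21, -2]
Insert 10: shifted 1 elements -> [-2, 10, 22, 21, -2]
Insert 21: shifted 1 elements -> [-2, 10, 21, 22, -2]
Insert -2: shifted 3 elements -> [-2, -2, 10, 21, 22]


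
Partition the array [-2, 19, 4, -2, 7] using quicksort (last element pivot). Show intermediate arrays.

Partition 1: pivot=7 at index 3 -> [-2, 4, -2, 7, 19]
Partition 2: pivot=-2 at index 1 -> [-2, -2, 4, 7, 19]


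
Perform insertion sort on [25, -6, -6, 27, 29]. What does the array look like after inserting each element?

First element 25 is already 'sorted'
Insert -6: shifted 1 elements -> [-6, 25, -6, 27, 29]
Insert -6: shifted 1 elements -> [-6, -6, 25, 27, 29]
Insert 27: shifted 0 elements -> [-6, -6, 25, 27, 29]
Insert 29: shifted 0 elements -> [-6, -6, 25, 27, 29]


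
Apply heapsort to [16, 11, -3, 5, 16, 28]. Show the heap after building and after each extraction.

Build heap: [28, 16, 16, 5, 11, -3]
Extract 28: [16, 11, 16, 5, -3, 28]
Extract 16: [16, 11, -3, 5, 16, 28]
Extract 16: [11, 5, -3, 16, 16, 28]
Extract 11: [5, -3, 11, 16, 16, 28]
Extract 5: [-3, 5, 11, 16, 16, 28]


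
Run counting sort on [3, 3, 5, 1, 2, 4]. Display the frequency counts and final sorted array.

Count array: [0, 1, 1, 2, 1, 1]
(count[i] = number of elements equal to i)
Cumulative count: [0, 1, 2, 4, 5, 6]
Sorted: [1, 2, 3, 3, 4, 5]


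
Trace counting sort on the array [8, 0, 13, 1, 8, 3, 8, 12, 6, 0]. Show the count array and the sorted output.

Count array: [2, 1, 0, 1, 0, 0, 1, 0, 3, 0, 0, 0, 1, 1]
(count[i] = number of elements equal to i)
Cumulative count: [2, 3, 3, 4, 4, 4, 5, 5, 8, 8, 8, 8, 9, 10]
Sorted: [0, 0, 1, 3, 6, 8, 8, 8, 12, 13]


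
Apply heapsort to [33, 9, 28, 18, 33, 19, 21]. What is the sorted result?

Build heap: [33, 33, 28, 18, 9, 19, 21]
Extract 33: [33, 21, 28, 18, 9, 19, 33]
Extract 33: [28, 21, 19, 18, 9, 33, 33]
Extract 28: [21, 18, 19, 9, 28, 33, 33]
Extract 21: [19, 18, 9, 21, 28, 33, 33]
Extract 19: [18, 9, 19, 21, 28, 33, 33]
Extract 18: [9, 18, 19, 21, 28, 33, 33]


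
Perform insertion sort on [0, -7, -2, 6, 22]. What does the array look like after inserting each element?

First element 0 is already 'sorted'
Insert -7: shifted 1 elements -> [-7, 0, -2, 6, 22]
Insert -2: shifted 1 elements -> [-7, -2, 0, 6, 22]
Insert 6: shifted 0 elements -> [-7, -2, 0, 6, 22]
Insert 22: shifted 0 elements -> [-7, -2, 0, 6, 22]


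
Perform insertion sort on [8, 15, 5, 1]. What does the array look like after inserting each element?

First element 8 is already 'sorted'
Insert 15: shifted 0 elements -> [8, 15, 5, 1]
Insert 5: shifted 2 elements -> [5, 8, 15, 1]
Insert 1: shifted 3 elements -> [1, 5, 8, 15]


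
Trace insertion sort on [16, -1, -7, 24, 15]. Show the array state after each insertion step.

First element 16 is already 'sorted'
Insert -1: shifted 1 elements -> [-1, 16, -7, 24, 15]
Insert -7: shifted 2 elements -> [-7, -1, 16, 24, 15]
Insert 24: shifted 0 elements -> [-7, -1, 16, 24, 15]
Insert 15: shifted 2 elements -> [-7, -1, 15, 16, 24]


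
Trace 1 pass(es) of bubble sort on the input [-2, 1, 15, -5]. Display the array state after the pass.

After pass 1: [-2, 1, -5, 15] (1 swaps)
Total swaps: 1


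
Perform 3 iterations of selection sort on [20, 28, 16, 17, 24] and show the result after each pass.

Pass 1: Select minimum 16 at index 2, swap -> [16, 28, 20, 17, 24]
Pass 2: Select minimum 17 at index 3, swap -> [16, 17, 20, 28, 24]
Pass 3: Select minimum 20 at index 2, swap -> [16, 17, 20, 28, 24]


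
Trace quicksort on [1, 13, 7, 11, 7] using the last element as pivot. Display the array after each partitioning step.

Partition 1: pivot=7 at index 2 -> [1, 7, 7, 11, 13]
Partition 2: pivot=7 at index 1 -> [1, 7, 7, 11, 13]
Partition 3: pivot=13 at index 4 -> [1, 7, 7, 11, 13]


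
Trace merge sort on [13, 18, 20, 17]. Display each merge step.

Divide and conquer:
  Merge [13] + [18] -> [13, 18]
  Merge [20] + [17] -> [17, 20]
  Merge [13, 18] + [17, 20] -> [13, 17, 18, 20]


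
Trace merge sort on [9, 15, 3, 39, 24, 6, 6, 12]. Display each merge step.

Divide and conquer:
  Merge [9] + [15] -> [9, 15]
  Merge [3] + [39] -> [3, 39]
  Merge [9, 15] + [3, 39] -> [3, 9, 15, 39]
  Merge [24] + [6] -> [6, 24]
  Merge [6] + [12] -> [6, 12]
  Merge [6, 24] + [6, 12] -> [6, 6, 12, 24]
  Merge [3, 9, 15, 39] + [6, 6, 12, 24] -> [3, 6, 6, 9, 12, 15, 24, 39]


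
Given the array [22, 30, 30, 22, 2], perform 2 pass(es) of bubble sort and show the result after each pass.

After pass 1: [22, 30, 22, 2, 30] (2 swaps)
After pass 2: [22, 22, 2, 30, 30] (2 swaps)
Total swaps: 4


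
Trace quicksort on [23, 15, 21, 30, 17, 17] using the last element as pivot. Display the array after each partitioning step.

Partition 1: pivot=17 at index 2 -> [15, 17, 17, 30, 23, 21]
Partition 2: pivot=17 at index 1 -> [15, 17, 17, 30, 23, 21]
Partition 3: pivot=21 at index 3 -> [15, 17, 17, 21, 23, 30]
Partition 4: pivot=30 at index 5 -> [15, 17, 17, 21, 23, 30]


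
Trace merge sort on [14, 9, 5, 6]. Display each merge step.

Divide and conquer:
  Merge [14] + [9] -> [9, 14]
  Merge [5] + [6] -> [5, 6]
  Merge [9, 14] + [5, 6] -> [5, 6, 9, 14]


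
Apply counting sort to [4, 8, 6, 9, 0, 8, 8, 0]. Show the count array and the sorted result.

Count array: [2, 0, 0, 0, 1, 0, 1, 0, 3, 1]
(count[i] = number of elements equal to i)
Cumulative count: [2, 2, 2, 2, 3, 3, 4, 4, 7, 8]
Sorted: [0, 0, 4, 6, 8, 8, 8, 9]


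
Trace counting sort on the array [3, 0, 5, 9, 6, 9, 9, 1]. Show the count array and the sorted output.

Count array: [1, 1, 0, 1, 0, 1, 1, 0, 0, 3]
(count[i] = number of elements equal to i)
Cumulative count: [1, 2, 2, 3, 3, 4, 5, 5, 5, 8]
Sorted: [0, 1, 3, 5, 6, 9, 9, 9]


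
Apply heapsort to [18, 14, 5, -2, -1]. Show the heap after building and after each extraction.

Build heap: [18, 14, 5, -2, -1]
Extract 18: [14, -1, 5, -2, 18]
Extract 14: [5, -1, -2, 14, 18]
Extract 5: [-1, -2, 5, 14, 18]
Extract -1: [-2, -1, 5, 14, 18]


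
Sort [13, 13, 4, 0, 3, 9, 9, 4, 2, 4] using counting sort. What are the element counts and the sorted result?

Count array: [1, 0, 1, 1, 3, 0, 0, 0, 0, 2, 0, 0, 0, 2]
(count[i] = number of elements equal to i)
Cumulative count: [1, 1, 2, 3, 6, 6, 6, 6, 6, 8, 8, 8, 8, 10]
Sorted: [0, 2, 3, 4, 4, 4, 9, 9, 13, 13]


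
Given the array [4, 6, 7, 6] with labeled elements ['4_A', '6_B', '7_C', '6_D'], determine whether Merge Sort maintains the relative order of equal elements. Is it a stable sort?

Trace Merge Sort on the labeled array (the key is the number; the letter only tracks identity):
  Merge [4_A] + [6_B] -> [4_A, 6_B]
  Merge [7_C] + [6_D] -> [6_D, 7_C]
  Merge [4_A, 6_B] + [6_D, 7_C] -> [4_A, 6_B, 6_D, 7_C]
Final order: [4_A, 6_B, 6_D, 7_C]
Equal keys:
  value 6: originally 6_B, 6_D; after sorting 6_B, 6_D -> order preserved
All equal keys kept their original relative order. Merge Sort is stable: when the heads of the two halves are equal the merge takes from the left half first.
Answer: Stable


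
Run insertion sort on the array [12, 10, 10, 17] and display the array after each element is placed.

First element 12 is already 'sorted'
Insert 10: shifted 1 elements -> [10, 12, 10, 17]
Insert 10: shifted 1 elements -> [10, 10, 12, 17]
Insert 17: shifted 0 elements -> [10, 10, 12, 17]


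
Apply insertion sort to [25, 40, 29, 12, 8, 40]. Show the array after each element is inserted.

First element 25 is already 'sorted'
Insert 40: shifted 0 elements -> [25, 40, 29, 12, 8, 40]
Insert 29: shifted 1 elements -> [25, 29, 40, 12, 8, 40]
Insert 12: shifted 3 elements -> [12, 25, 29, 40, 8, 40]
Insert 8: shifted 4 elements -> [8, 12, 25, 29, 40, 40]
Insert 40: shifted 0 elements -> [8, 12, 25, 29, 40, 40]


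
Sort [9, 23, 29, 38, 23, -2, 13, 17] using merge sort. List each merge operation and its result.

Divide and conquer:
  Merge [9] + [23] -> [9, 23]
  Merge [29] + [38] -> [29, 38]
  Merge [9, 23] + [29, 38] -> [9, 23, 29, 38]
  Merge [23] + [-2] -> [-2, 23]
  Merge [13] + [17] -> [13, 17]
  Merge [-2, 23] + [13, 17] -> [-2, 13, 17, 23]
  Merge [9, 23, 29, 38] + [-2, 13, 17, 23] -> [-2, 9, 13, 17, 23, 23, 29, 38]


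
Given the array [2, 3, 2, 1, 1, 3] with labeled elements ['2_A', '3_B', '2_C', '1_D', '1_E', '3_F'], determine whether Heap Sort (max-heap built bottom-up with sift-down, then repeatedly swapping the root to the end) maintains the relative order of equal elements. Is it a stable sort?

Trace Heap Sort on the labeled array (the key is the number; the letter only tracks identity):
  Build max-heap: [3_B, 2_A, 3_F, 1_D, 1_E, 2_C]
  Swap root 3_B to index 5, re-heapify first 5 -> [3_F, 2_A, 2_C, 1_D, 1_E, 3_B]
  Swap root 3_F to index 4, re-heapify first 4 -> [2_A, 1_E, 2_C, 1_D, 3_F, 3_B]
  Swap root 2_A to index 3, re-heapify first 3 -> [2_C, 1_E, 1_D, 2_A, 3_F, 3_B]
  Swap root 2_C to index 2, re-heapify first 2 -> [1_D, 1_E, 2_C, 2_A, 3_F, 3_B]
  Swap root 1_D to index 1, re-heapify first 1 -> [1_E, 1_D, 2_C, 2_A, 3_F, 3_B]
Final order: [1_E, 1_D, 2_C, 2_A, 3_F, 3_B]
Equal keys:
  value 1: originally 1_D, 1_E; after sorting 1_E, 1_D -> order changed
  value 2: originally 2_A, 2_C; after sorting 2_C, 2_A -> order changed
  value 3: originally 3_B, 3_F; after sorting 3_F, 3_B -> order changed
Equal keys were reordered, so Heap Sort is not stable: heap construction and root-to-end swaps move elements without regard to the original order of equal keys. (One such input is enough; an unstable sort may happen to preserve order on other inputs, but it gives no guarantee.)
Answer: Not stable


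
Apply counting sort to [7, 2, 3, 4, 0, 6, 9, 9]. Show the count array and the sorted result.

Count array: [1, 0, 1, 1, 1, 0, 1, 1, 0, 2]
(count[i] = number of elements equal to i)
Cumulative count: [1, 1, 2, 3, 4, 4, 5, 6, 6, 8]
Sorted: [0, 2, 3, 4, 6, 7, 9, 9]


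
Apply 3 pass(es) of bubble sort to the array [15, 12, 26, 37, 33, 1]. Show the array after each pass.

After pass 1: [12, 15, 26, 33, 1, 37] (3 swaps)
After pass 2: [12, 15, 26, 1, 33, 37] (1 swaps)
After pass 3: [12, 15, 1, 26, 33, 37] (1 swaps)
Total swaps: 5


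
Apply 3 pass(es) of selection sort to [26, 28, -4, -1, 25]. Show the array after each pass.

Pass 1: Select minimum -4 at index 2, swap -> [-4, 28, 26, -1, 25]
Pass 2: Select minimum -1 at index 3, swap -> [-4, -1, 26, 28, 25]
Pass 3: Select minimum 25 at index 4, swap -> [-4, -1, 25, 28, 26]


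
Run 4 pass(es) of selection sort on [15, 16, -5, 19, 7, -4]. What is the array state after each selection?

Pass 1: Select minimum -5 at index 2, swap -> [-5, 16, 15, 19, 7, -4]
Pass 2: Select minimum -4 at index 5, swap -> [-5, -4, 15, 19, 7, 16]
Pass 3: Select minimum 7 at index 4, swap -> [-5, -4, 7, 19, 15, 16]
Pass 4: Select minimum 15 at index 4, swap -> [-5, -4, 7, 15, 19, 16]


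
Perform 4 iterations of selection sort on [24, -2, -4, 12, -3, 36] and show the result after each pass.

Pass 1: Select minimum -4 at index 2, swap -> [-4, -2, 24, 12, -3, 36]
Pass 2: Select minimum -3 at index 4, swap -> [-4, -3, 24, 12, -2, 36]
Pass 3: Select minimum -2 at index 4, swap -> [-4, -3, -2, 12, 24, 36]
Pass 4: Select minimum 12 at index 3, swap -> [-4, -3, -2, 12, 24, 36]


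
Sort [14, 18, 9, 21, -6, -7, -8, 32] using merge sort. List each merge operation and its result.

Divide and conquer:
  Merge [14] + [18] -> [14, 18]
  Merge [9] + [21] -> [9, 21]
  Merge [14, 18] + [9, 21] -> [9, 14, 18, 21]
  Merge [-6] + [-7] -> [-7, -6]
  Merge [-8] + [32] -> [-8, 32]
  Merge [-7, -6] + [-8, 32] -> [-8, -7, -6, 32]
  Merge [9, 14, 18, 21] + [-8, -7, -6, 32] -> [-8, -7, -6, 9, 14, 18, 21, 32]


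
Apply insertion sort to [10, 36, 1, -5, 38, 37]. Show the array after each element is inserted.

First element 10 is already 'sorted'
Insert 36: shifted 0 elements -> [10, 36, 1, -5, 38, 37]
Insert 1: shifted 2 elements -> [1, 10, 36, -5, 38, 37]
Insert -5: shifted 3 elements -> [-5, 1, 10, 36, 38, 37]
Insert 38: shifted 0 elements -> [-5, 1, 10, 36, 38, 37]
Insert 37: shifted 1 elements -> [-5, 1, 10, 36, 37, 38]


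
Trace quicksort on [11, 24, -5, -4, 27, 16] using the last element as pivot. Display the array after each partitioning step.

Partition 1: pivot=16 at index 3 -> [11, -5, -4, 16, 27, 24]
Partition 2: pivot=-4 at index 1 -> [-5, -4, 11, 16, 27, 24]
Partition 3: pivot=24 at index 4 -> [-5, -4, 11, 16, 24, 27]


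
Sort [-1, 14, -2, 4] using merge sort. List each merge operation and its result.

Divide and conquer:
  Merge [-1] + [14] -> [-1, 14]
  Merge [-2] + [4] -> [-2, 4]
  Merge [-1, 14] + [-2, 4] -> [-2, -1, 4, 14]


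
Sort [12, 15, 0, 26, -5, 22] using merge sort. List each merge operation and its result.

Divide and conquer:
  Merge [15] + [0] -> [0, 15]
  Merge [12] + [0, 15] -> [0, 12, 15]
  Merge [-5] + [22] -> [-5, 22]
  Merge [26] + [-5, 22] -> [-5, 22, 26]
  Merge [0, 12, 15] + [-5, 22, 26] -> [-5, 0, 12, 15, 22, 26]


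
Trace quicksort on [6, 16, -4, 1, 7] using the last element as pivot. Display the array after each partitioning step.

Partition 1: pivot=7 at index 3 -> [6, -4, 1, 7, 16]
Partition 2: pivot=1 at index 1 -> [-4, 1, 6, 7, 16]


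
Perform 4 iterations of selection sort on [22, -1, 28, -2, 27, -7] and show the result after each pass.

Pass 1: Select minimum -7 at index 5, swap -> [-7, -1, 28, -2, 27, 22]
Pass 2: Select minimum -2 at index 3, swap -> [-7, -2, 28, -1, 27, 22]
Pass 3: Select minimum -1 at index 3, swap -> [-7, -2, -1, 28, 27, 22]
Pass 4: Select minimum 22 at index 5, swap -> [-7, -2, -1, 22, 27, 28]


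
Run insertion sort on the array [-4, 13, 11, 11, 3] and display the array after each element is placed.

First element -4 is already 'sorted'
Insert 13: shifted 0 elements -> [-4, 13, 11, 11, 3]
Insert 11: shifted 1 elements -> [-4, 11, 13, 11, 3]
Insert 11: shifted 1 elements -> [-4, 11, 11, 13, 3]
Insert 3: shifted 3 elements -> [-4, 3, 11, 11, 13]


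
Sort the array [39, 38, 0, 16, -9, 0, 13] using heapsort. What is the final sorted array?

Build heap: [39, 38, 13, 16, -9, 0, 0]
Extract 39: [38, 16, 13, 0, -9, 0, 39]
Extract 38: [16, 0, 13, 0, -9, 38, 39]
Extract 16: [13, 0, -9, 0, 16, 38, 39]
Extract 13: [0, 0, -9, 13, 16, 38, 39]
Extract 0: [0, -9, 0, 13, 16, 38, 39]
Extract 0: [-9, 0, 0, 13, 16, 38, 39]


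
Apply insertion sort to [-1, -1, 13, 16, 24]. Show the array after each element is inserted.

First element -1 is already 'sorted'
Insert -1: shifted 0 elements -> [-1, -1, 13, 16, 24]
Insert 13: shifted 0 elements -> [-1, -1, 13, 16, 24]
Insert 16: shifted 0 elements -> [-1, -1, 13, 16, 24]
Insert 24: shifted 0 elements -> [-1, -1, 13, 16, 24]


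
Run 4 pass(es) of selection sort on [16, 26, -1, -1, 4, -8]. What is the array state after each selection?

Pass 1: Select minimum -8 at index 5, swap -> [-8, 26, -1, -1, 4, 16]
Pass 2: Select minimum -1 at index 2, swap -> [-8, -1, 26, -1, 4, 16]
Pass 3: Select minimum -1 at index 3, swap -> [-8, -1, -1, 26, 4, 16]
Pass 4: Select minimum 4 at index 4, swap -> [-8, -1, -1, 4, 26, 16]


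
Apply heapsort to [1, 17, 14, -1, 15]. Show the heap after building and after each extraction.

Build heap: [17, 15, 14, -1, 1]
Extract 17: [15, 1, 14, -1, 17]
Extract 15: [14, 1, -1, 15, 17]
Extract 14: [1, -1, 14, 15, 17]
Extract 1: [-1, 1, 14, 15, 17]


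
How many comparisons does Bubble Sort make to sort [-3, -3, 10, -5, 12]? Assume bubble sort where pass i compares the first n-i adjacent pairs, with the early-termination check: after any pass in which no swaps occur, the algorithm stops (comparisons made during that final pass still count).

Pass 1: compare adjacent pairs (0,1)..(3,4) = 4 comparison(s), 1 swap(s) -> [-3, -3, -5, 10, 12]
Pass 2: compare adjacent pairs (0,1)..(2,3) = 3 comparison(s), 1 swap(s) -> [-3, -5, -3, 10, 12]
Pass 3: compare adjacent pairs (0,1)..(1,2) = 2 comparison(s), 1 swap(s) -> [-5, -3, -3, 10, 12]
Pass 4: compare adjacent pairs (0,1)..(0,1) = 1 comparison(s), 0 swap(s) -> [-5, -3, -3, 10, 12]
No swaps in this pass, so bubble sort stops here.
Total comparisons: 4 + 3 + 2 + 1 = 10


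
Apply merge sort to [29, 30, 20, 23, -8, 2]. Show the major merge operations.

Divide and conquer:
  Merge [30] + [20] -> [20, 30]
  Merge [29] + [20, 30] -> [20, 29, 30]
  Merge [-8] + [2] -> [-8, 2]
  Merge [23] + [-8, 2] -> [-8, 2, 23]
  Merge [20, 29, 30] + [-8, 2, 23] -> [-8, 2, 20, 23, 29, 30]


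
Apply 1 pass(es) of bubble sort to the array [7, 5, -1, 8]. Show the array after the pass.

After pass 1: [5, -1, 7, 8] (2 swaps)
Total swaps: 2


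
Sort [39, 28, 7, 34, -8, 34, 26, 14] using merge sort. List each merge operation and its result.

Divide and conquer:
  Merge [39] + [28] -> [28, 39]
  Merge [7] + [34] -> [7, 34]
  Merge [28, 39] + [7, 34] -> [7, 28, 34, 39]
  Merge [-8] + [34] -> [-8, 34]
  Merge [26] + [14] -> [14, 26]
  Merge [-8, 34] + [14, 26] -> [-8, 14, 26, 34]
  Merge [7, 28, 34, 39] + [-8, 14, 26, 34] -> [-8, 7, 14, 26, 28, 34, 34, 39]


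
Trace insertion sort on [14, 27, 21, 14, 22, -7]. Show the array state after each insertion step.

First element 14 is already 'sorted'
Insert 27: shifted 0 elements -> [14, 27, 21, 14, 22, -7]
Insert 21: shifted 1 elements -> [14, 21, 27, 14, 22, -7]
Insert 14: shifted 2 elements -> [14, 14, 21, 27, 22, -7]
Insert 22: shifted 1 elements -> [14, 14, 21, 22, 27, -7]
Insert -7: shifted 5 elements -> [-7, 14, 14, 21, 22, 27]


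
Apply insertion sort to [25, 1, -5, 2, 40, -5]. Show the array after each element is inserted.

First element 25 is already 'sorted'
Insert 1: shifted 1 elements -> [1, 25, -5, 2, 40, -5]
Insert -5: shifted 2 elements -> [-5, 1, 25, 2, 40, -5]
Insert 2: shifted 1 elements -> [-5, 1, 2, 25, 40, -5]
Insert 40: shifted 0 elements -> [-5, 1, 2, 25, 40, -5]
Insert -5: shifted 4 elements -> [-5, -5, 1, 2, 25, 40]


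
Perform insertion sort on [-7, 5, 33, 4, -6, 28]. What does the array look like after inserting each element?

First element -7 is already 'sorted'
Insert 5: shifted 0 elements -> [-7, 5, 33, 4, -6, 28]
Insert 33: shifted 0 elements -> [-7, 5, 33, 4, -6, 28]
Insert 4: shifted 2 elements -> [-7, 4, 5, 33, -6, 28]
Insert -6: shifted 3 elements -> [-7, -6, 4, 5, 33, 28]
Insert 28: shifted 1 elements -> [-7, -6, 4, 5, 28, 33]


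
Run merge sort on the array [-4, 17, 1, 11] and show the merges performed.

Divide and conquer:
  Merge [-4] + [17] -> [-4, 17]
  Merge [1] + [11] -> [1, 11]
  Merge [-4, 17] + [1, 11] -> [-4, 1, 11, 17]


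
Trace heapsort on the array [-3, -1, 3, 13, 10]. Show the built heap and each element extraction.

Build heap: [13, 10, 3, -1, -3]
Extract 13: [10, -1, 3, -3, 13]
Extract 10: [3, -1, -3, 10, 13]
Extract 3: [-1, -3, 3, 10, 13]
Extract -1: [-3, -1, 3, 10, 13]


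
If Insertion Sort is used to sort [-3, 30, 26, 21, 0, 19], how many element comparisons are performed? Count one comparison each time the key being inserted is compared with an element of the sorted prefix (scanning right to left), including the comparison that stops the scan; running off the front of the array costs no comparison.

Insert 30: -3 <= 30 (stop) = 1 comparison(s) -> [-3, 30, 26, 21, 0, 19]
Insert 26: 30 > 26 (shift), -3 <= 26 (stop) = 2 comparison(s) -> [-3, 26, 30, 21, 0, 19]
Insert 21: 30 > 21 (shift), 26 > 21 (shift), -3 <= 21 (stop) = 3 comparison(s) -> [-3, 21, 26, 30, 0, 19]
Insert 0: 30 > 0 (shift), 26 > 0 (shift), 21 > 0 (shift), -3 <= 0 (stop) = 4 comparison(s) -> [-3, 0, 21, 26, 30, 19]
Insert 19: 30 > 19 (shift), 26 > 19 (shift), 21 > 19 (shift), 0 <= 19 (stop) = 4 comparison(s) -> [-3, 0, 19, 21, 26, 30]
Total comparisons: 1 + 2 + 3 + 4 + 4 = 14


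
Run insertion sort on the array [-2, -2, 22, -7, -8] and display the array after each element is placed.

First element -2 is already 'sorted'
Insert -2: shifted 0 elements -> [-2, -2, 22, -7, -8]
Insert 22: shifted 0 elements -> [-2, -2, 22, -7, -8]
Insert -7: shifted 3 elements -> [-7, -2, -2, 22, -8]
Insert -8: shifted 4 elements -> [-8, -7, -2, -2, 22]


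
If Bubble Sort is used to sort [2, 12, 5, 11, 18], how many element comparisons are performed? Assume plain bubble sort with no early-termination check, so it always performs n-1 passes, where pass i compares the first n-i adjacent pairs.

Pass 1: compare adjacent pairs (0,1)..(3,4) = 4 comparison(s), 2 swap(s) -> [2, 5, 11, 12, 18]
Pass 2: compare adjacent pairs (0,1)..(2,3) = 3 comparison(s), 0 swap(s) -> [2, 5, 11, 12, 18]
Pass 3: compare adjacent pairs (0,1)..(1,2) = 2 comparison(s), 0 swap(s) -> [2, 5, 11, 12, 18]
Pass 4: compare adjacent pairs (0,1)..(0,1) = 1 comparison(s), 0 swap(s) -> [2, 5, 11, 12, 18]
Total comparisons: 4 + 3 + 2 + 1 = 10


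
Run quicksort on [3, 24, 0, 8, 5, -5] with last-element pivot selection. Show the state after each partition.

Partition 1: pivot=-5 at index 0 -> [-5, 24, 0, 8, 5, 3]
Partition 2: pivot=3 at index 2 -> [-5, 0, 3, 8, 5, 24]
Partition 3: pivot=24 at index 5 -> [-5, 0, 3, 8, 5, 24]
Partition 4: pivot=5 at index 3 -> [-5, 0, 3, 5, 8, 24]


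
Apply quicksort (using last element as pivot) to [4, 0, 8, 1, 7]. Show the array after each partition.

Partition 1: pivot=7 at index 3 -> [4, 0, 1, 7, 8]
Partition 2: pivot=1 at index 1 -> [0, 1, 4, 7, 8]


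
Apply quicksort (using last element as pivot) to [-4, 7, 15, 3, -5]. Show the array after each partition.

Partition 1: pivot=-5 at index 0 -> [-5, 7, 15, 3, -4]
Partition 2: pivot=-4 at index 1 -> [-5, -4, 15, 3, 7]
Partition 3: pivot=7 at index 3 -> [-5, -4, 3, 7, 15]


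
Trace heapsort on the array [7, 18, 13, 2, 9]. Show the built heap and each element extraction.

Build heap: [18, 9, 13, 2, 7]
Extract 18: [13, 9, 7, 2, 18]
Extract 13: [9, 2, 7, 13, 18]
Extract 9: [7, 2, 9, 13, 18]
Extract 7: [2, 7, 9, 13, 18]


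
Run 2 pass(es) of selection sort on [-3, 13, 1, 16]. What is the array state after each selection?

Pass 1: Select minimum -3 at index 0, swap -> [-3, 13, 1, 16]
Pass 2: Select minimum 1 at index 2, swap -> [-3, 1, 13, 16]


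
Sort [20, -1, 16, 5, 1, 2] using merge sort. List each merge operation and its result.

Divide and conquer:
  Merge [-1] + [16] -> [-1, 16]
  Merge [20] + [-1, 16] -> [-1, 16, 20]
  Merge [1] + [2] -> [1, 2]
  Merge [5] + [1, 2] -> [1, 2, 5]
  Merge [-1, 16, 20] + [1, 2, 5] -> [-1, 1, 2, 5, 16, 20]


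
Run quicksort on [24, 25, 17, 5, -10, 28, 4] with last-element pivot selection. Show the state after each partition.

Partition 1: pivot=4 at index 1 -> [-10, 4, 17, 5, 24, 28, 25]
Partition 2: pivot=25 at index 5 -> [-10, 4, 17, 5, 24, 25, 28]
Partition 3: pivot=24 at index 4 -> [-10, 4, 17, 5, 24, 25, 28]
Partition 4: pivot=5 at index 2 -> [-10, 4, 5, 17, 24, 25, 28]


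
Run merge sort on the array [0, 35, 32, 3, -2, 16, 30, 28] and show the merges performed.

Divide and conquer:
  Merge [0] + [35] -> [0, 35]
  Merge [32] + [3] -> [3, 32]
  Merge [0, 35] + [3, 32] -> [0, 3, 32, 35]
  Merge [-2] + [16] -> [-2, 16]
  Merge [30] + [28] -> [28, 30]
  Merge [-2, 16] + [28, 30] -> [-2, 16, 28, 30]
  Merge [0, 3, 32, 35] + [-2, 16, 28, 30] -> [-2, 0, 3, 16, 28, 30, 32, 35]


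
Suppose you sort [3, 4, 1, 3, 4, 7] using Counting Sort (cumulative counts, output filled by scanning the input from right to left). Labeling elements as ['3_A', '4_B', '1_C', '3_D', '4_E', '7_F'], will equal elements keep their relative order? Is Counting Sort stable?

Trace Counting Sort on the labeled array (the key is the number; the letter only tracks identity):
  Counts for values 0..7: [0, 1, 0, 2, 2, 0, 0, 1]
  Cumulative counts: [0, 1, 1, 3, 5, 5, 5, 6]
  Scan right to left: place 7_F at output index 5
  Scan right to left: place 4_E at output index 4
  Scan right to left: place 3_D at output index 2
  Scan right to left: place 1_C at output index 0
  Scan right to left: place 4_B at output index 3
  Scan right to left: place 3_A at output index 1
  Output: [1_C, 3_A, 3_D, 4_B, 4_E, 7_F]
Equal keys:
  value 3: originally 3_A, 3_D; after sorting 3_A, 3_D -> order preserved
  value 4: originally 4_B, 4_E; after sorting 4_B, 4_E -> order preserved
All equal keys kept their original relative order. Counting Sort is stable: scanning the input right to left with decreasing cumulative counts places later duplicates at later output positions.
Answer: Stable


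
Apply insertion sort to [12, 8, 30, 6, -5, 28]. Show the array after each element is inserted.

First element 12 is already 'sorted'
Insert 8: shifted 1 elements -> [8, 12, 30, 6, -5, 28]
Insert 30: shifted 0 elements -> [8, 12, 30, 6, -5, 28]
Insert 6: shifted 3 elements -> [6, 8, 12, 30, -5, 28]
Insert -5: shifted 4 elements -> [-5, 6, 8, 12, 30, 28]
Insert 28: shifted 1 elements -> [-5, 6, 8, 12, 28, 30]


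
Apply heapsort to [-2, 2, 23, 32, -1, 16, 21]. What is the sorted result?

Build heap: [32, 2, 23, -2, -1, 16, 21]
Extract 32: [23, 2, 21, -2, -1, 16, 32]
Extract 23: [21, 2, 16, -2, -1, 23, 32]
Extract 21: [16, 2, -1, -2, 21, 23, 32]
Extract 16: [2, -2, -1, 16, 21, 23, 32]
Extract 2: [-1, -2, 2, 16, 21, 23, 32]
Extract -1: [-2, -1, 2, 16, 21, 23, 32]


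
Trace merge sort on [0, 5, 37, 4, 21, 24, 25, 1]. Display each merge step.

Divide and conquer:
  Merge [0] + [5] -> [0, 5]
  Merge [37] + [4] -> [4, 37]
  Merge [0, 5] + [4, 37] -> [0, 4, 5, 37]
  Merge [21] + [24] -> [21, 24]
  Merge [25] + [1] -> [1, 25]
  Merge [21, 24] + [1, 25] -> [1, 21, 24, 25]
  Merge [0, 4, 5, 37] + [1, 21, 24, 25] -> [0, 1, 4, 5, 21, 24, 25, 37]


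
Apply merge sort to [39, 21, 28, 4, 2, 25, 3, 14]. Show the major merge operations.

Divide and conquer:
  Merge [39] + [21] -> [21, 39]
  Merge [28] + [4] -> [4, 28]
  Merge [21, 39] + [4, 28] -> [4, 21, 28, 39]
  Merge [2] + [25] -> [2, 25]
  Merge [3] + [14] -> [3, 14]
  Merge [2, 25] + [3, 14] -> [2, 3, 14, 25]
  Merge [4, 21, 28, 39] + [2, 3, 14, 25] -> [2, 3, 4, 14, 21, 25, 28, 39]


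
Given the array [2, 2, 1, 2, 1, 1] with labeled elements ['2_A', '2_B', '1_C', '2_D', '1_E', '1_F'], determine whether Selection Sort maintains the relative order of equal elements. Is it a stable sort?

Trace Selection Sort on the labeled array (the key is the number; the letter only tracks identity):
  Pass 1: minimum of unsorted part is 1_C at index 2; swap it with 2_A at index 0 -> [1_C, 2_B, 2_A, 2_D, 1_E, 1_F]
  Pass 2: minimum of unsorted part is 1_E at index 4; swap it with 2_B at index 1 -> [1_C, 1_E, 2_A, 2_D, 2_B, 1_F]
  Pass 3: minimum of unsorted part is 1_F at index 5; swap it with 2_A at index 2 -> [1_C, 1_E, 1_F, 2_D, 2_B, 2_A]
  Pass 4: minimum 2_D is already at index 3; no swap -> [1_C, 1_E, 1_F, 2_D, 2_B, 2_A]
  Pass 5: minimum 2_B is already at index 4; no swap -> [1_C, 1_E, 1_F, 2_D, 2_B, 2_A]
Final order: [1_C, 1_E, 1_F, 2_D, 2_B, 2_A]
Equal keys:
  value 1: originally 1_C, 1_E, 1_F; after sorting 1_C, 1_E, 1_F -> order preserved
  value 2: originally 2_A, 2_B, 2_D; after sorting 2_D, 2_B, 2_A -> order changed
Equal keys were reordered, so Selection Sort is not stable: the long-range swap that moves the minimum into place can carry an element past an equal key. (One such input is enough; an unstable sort may happen to preserve order on other inputs, but it gives no guarantee.)
Answer: Not stable


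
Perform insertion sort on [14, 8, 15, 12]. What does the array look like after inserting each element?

First element 14 is already 'sorted'
Insert 8: shifted 1 elements -> [8, 14, 15, 12]
Insert 15: shifted 0 elements -> [8, 14, 15, 12]
Insert 12: shifted 2 elements -> [8, 12, 14, 15]


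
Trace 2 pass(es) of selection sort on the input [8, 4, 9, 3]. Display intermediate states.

Pass 1: Select minimum 3 at index 3, swap -> [3, 4, 9, 8]
Pass 2: Select minimum 4 at index 1, swap -> [3, 4, 9, 8]


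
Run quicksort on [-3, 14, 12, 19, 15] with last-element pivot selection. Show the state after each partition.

Partition 1: pivot=15 at index 3 -> [-3, 14, 12, 15, 19]
Partition 2: pivot=12 at index 1 -> [-3, 12, 14, 15, 19]


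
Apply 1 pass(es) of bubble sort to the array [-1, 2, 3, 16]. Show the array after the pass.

After pass 1: [-1, 2, 3, 16] (0 swaps)
Total swaps: 0


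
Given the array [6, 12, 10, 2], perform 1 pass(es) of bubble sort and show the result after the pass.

After pass 1: [6, 10, 2, 12] (2 swaps)
Total swaps: 2


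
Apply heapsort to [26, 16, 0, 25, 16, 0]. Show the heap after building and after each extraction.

Build heap: [26, 25, 0, 16, 16, 0]
Extract 26: [25, 16, 0, 0, 16, 26]
Extract 25: [16, 16, 0, 0, 25, 26]
Extract 16: [16, 0, 0, 16, 25, 26]
Extract 16: [0, 0, 16, 16, 25, 26]
Extract 0: [0, 0, 16, 16, 25, 26]


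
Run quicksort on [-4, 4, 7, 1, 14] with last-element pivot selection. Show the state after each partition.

Partition 1: pivot=14 at index 4 -> [-4, 4, 7, 1, 14]
Partition 2: pivot=1 at index 1 -> [-4, 1, 7, 4, 14]
Partition 3: pivot=4 at index 2 -> [-4, 1, 4, 7, 14]


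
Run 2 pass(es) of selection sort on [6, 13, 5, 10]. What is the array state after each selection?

Pass 1: Select minimum 5 at index 2, swap -> [5, 13, 6, 10]
Pass 2: Select minimum 6 at index 2, swap -> [5, 6, 13, 10]


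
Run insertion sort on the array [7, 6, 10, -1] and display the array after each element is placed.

First element 7 is already 'sorted'
Insert 6: shifted 1 elements -> [6, 7, 10, -1]
Insert 10: shifted 0 elements -> [6, 7, 10, -1]
Insert -1: shifted 3 elements -> [-1, 6, 7, 10]


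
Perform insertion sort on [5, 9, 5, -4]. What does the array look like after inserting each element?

First element 5 is already 'sorted'
Insert 9: shifted 0 elements -> [5, 9, 5, -4]
Insert 5: shifted 1 elements -> [5, 5, 9, -4]
Insert -4: shifted 3 elements -> [-4, 5, 5, 9]


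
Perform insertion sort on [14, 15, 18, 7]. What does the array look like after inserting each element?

First element 14 is already 'sorted'
Insert 15: shifted 0 elements -> [14, 15, 18, 7]
Insert 18: shifted 0 elements -> [14, 15, 18, 7]
Insert 7: shifted 3 elements -> [7, 14, 15, 18]


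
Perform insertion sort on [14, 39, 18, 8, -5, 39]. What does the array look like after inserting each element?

First element 14 is already 'sorted'
Insert 39: shifted 0 elements -> [14, 39, 18, 8, -5, 39]
Insert 18: shifted 1 elements -> [14, 18, 39, 8, -5, 39]
Insert 8: shifted 3 elements -> [8, 14, 18, 39, -5, 39]
Insert -5: shifted 4 elements -> [-5, 8, 14, 18, 39, 39]
Insert 39: shifted 0 elements -> [-5, 8, 14, 18, 39, 39]


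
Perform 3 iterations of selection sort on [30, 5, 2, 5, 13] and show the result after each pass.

Pass 1: Select minimum 2 at index 2, swap -> [2, 5, 30, 5, 13]
Pass 2: Select minimum 5 at index 1, swap -> [2, 5, 30, 5, 13]
Pass 3: Select minimum 5 at index 3, swap -> [2, 5, 5, 30, 13]


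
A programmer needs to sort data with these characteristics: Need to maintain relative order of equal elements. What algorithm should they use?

Best choice: Merge sort or Insertion sort
Reason: Both are stable; quicksort and heapsort are not stable


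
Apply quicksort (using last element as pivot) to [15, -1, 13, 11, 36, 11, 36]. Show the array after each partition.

Partition 1: pivot=36 at index 6 -> [15, -1, 13, 11, 36, 11, 36]
Partition 2: pivot=11 at index 2 -> [-1, 11, 11, 15, 36, 13, 36]
Partition 3: pivot=11 at index 1 -> [-1, 11, 11, 15, 36, 13, 36]
Partition 4: pivot=13 at index 3 -> [-1, 11, 11, 13, 36, 15, 36]
Partition 5: pivot=15 at index 4 -> [-1, 11, 11, 13, 15, 36, 36]


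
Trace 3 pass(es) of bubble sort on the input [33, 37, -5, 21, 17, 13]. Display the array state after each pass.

After pass 1: [33, -5, 21, 17, 13, 37] (4 swaps)
After pass 2: [-5, 21, 17, 13, 33, 37] (4 swaps)
After pass 3: [-5, 17, 13, 21, 33, 37] (2 swaps)
Total swaps: 10


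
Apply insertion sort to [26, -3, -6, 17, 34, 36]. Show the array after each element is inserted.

First element 26 is already 'sorted'
Insert -3: shifted 1 elements -> [-3, 26, -6, 17, 34, 36]
Insert -6: shifted 2 elements -> [-6, -3, 26, 17, 34, 36]
Insert 17: shifted 1 elements -> [-6, -3, 17, 26, 34, 36]
Insert 34: shifted 0 elements -> [-6, -3, 17, 26, 34, 36]
Insert 36: shifted 0 elements -> [-6, -3, 17, 26, 34, 36]


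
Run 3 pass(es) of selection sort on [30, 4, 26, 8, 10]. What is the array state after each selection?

Pass 1: Select minimum 4 at index 1, swap -> [4, 30, 26, 8, 10]
Pass 2: Select minimum 8 at index 3, swap -> [4, 8, 26, 30, 10]
Pass 3: Select minimum 10 at index 4, swap -> [4, 8, 10, 30, 26]


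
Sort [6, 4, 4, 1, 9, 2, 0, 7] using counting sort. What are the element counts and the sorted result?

Count array: [1, 1, 1, 0, 2, 0, 1, 1, 0, 1]
(count[i] = number of elements equal to i)
Cumulative count: [1, 2, 3, 3, 5, 5, 6, 7, 7, 8]
Sorted: [0, 1, 2, 4, 4, 6, 7, 9]


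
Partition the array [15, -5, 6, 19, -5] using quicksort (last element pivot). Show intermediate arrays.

Partition 1: pivot=-5 at index 1 -> [-5, -5, 6, 19, 15]
Partition 2: pivot=15 at index 3 -> [-5, -5, 6, 15, 19]


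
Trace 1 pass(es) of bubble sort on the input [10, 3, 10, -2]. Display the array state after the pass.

After pass 1: [3, 10, -2, 10] (2 swaps)
Total swaps: 2


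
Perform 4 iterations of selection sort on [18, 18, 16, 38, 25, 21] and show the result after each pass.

Pass 1: Select minimum 16 at index 2, swap -> [16, 18, 18, 38, 25, 21]
Pass 2: Select minimum 18 at index 1, swap -> [16, 18, 18, 38, 25, 21]
Pass 3: Select minimum 18 at index 2, swap -> [16, 18, 18, 38, 25, 21]
Pass 4: Select minimum 21 at index 5, swap -> [16, 18, 18, 21, 25, 38]


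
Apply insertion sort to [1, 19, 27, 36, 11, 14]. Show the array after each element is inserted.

First element 1 is already 'sorted'
Insert 19: shifted 0 elements -> [1, 19, 27, 36, 11, 14]
Insert 27: shifted 0 elements -> [1, 19, 27, 36, 11, 14]
Insert 36: shifted 0 elements -> [1, 19, 27, 36, 11, 14]
Insert 11: shifted 3 elements -> [1, 11, 19, 27, 36, 14]
Insert 14: shifted 3 elements -> [1, 11, 14, 19, 27, 36]


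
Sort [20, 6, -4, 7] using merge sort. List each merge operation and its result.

Divide and conquer:
  Merge [20] + [6] -> [6, 20]
  Merge [-4] + [7] -> [-4, 7]
  Merge [6, 20] + [-4, 7] -> [-4, 6, 7, 20]


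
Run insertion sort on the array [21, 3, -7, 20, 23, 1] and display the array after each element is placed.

First element 21 is already 'sorted'
Insert 3: shifted 1 elements -> [3, 21, -7, 20, 23, 1]
Insert -7: shifted 2 elements -> [-7, 3, 21, 20, 23, 1]
Insert 20: shifted 1 elements -> [-7, 3, 20, 21, 23, 1]
Insert 23: shifted 0 elements -> [-7, 3, 20, 21, 23, 1]
Insert 1: shifted 4 elements -> [-7, 1, 3, 20, 21, 23]


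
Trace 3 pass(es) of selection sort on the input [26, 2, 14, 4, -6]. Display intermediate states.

Pass 1: Select minimum -6 at index 4, swap -> [-6, 2, 14, 4, 26]
Pass 2: Select minimum 2 at index 1, swap -> [-6, 2, 14, 4, 26]
Pass 3: Select minimum 4 at index 3, swap -> [-6, 2, 4, 14, 26]


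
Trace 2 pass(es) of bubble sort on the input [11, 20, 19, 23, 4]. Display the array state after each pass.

After pass 1: [11, 19, 20, 4, 23] (2 swaps)
After pass 2: [11, 19, 4, 20, 23] (1 swaps)
Total swaps: 3


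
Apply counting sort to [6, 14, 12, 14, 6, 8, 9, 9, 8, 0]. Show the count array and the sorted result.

Count array: [1, 0, 0, 0, 0, 0, 2, 0, 2, 2, 0, 0, 1, 0, 2]
(count[i] = number of elements equal to i)
Cumulative count: [1, 1, 1, 1, 1, 1, 3, 3, 5, 7, 7, 7, 8, 8, 10]
Sorted: [0, 6, 6, 8, 8, 9, 9, 12, 14, 14]


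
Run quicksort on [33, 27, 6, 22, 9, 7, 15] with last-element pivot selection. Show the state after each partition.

Partition 1: pivot=15 at index 3 -> [6, 9, 7, 15, 27, 33, 22]
Partition 2: pivot=7 at index 1 -> [6, 7, 9, 15, 27, 33, 22]
Partition 3: pivot=22 at index 4 -> [6, 7, 9, 15, 22, 33, 27]
Partition 4: pivot=27 at index 5 -> [6, 7, 9, 15, 22, 27, 33]


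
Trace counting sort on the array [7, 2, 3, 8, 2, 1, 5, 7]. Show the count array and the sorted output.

Count array: [0, 1, 2, 1, 0, 1, 0, 2, 1]
(count[i] = number of elements equal to i)
Cumulative count: [0, 1, 3, 4, 4, 5, 5, 7, 8]
Sorted: [1, 2, 2, 3, 5, 7, 7, 8]


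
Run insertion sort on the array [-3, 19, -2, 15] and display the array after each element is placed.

First element -3 is already 'sorted'
Insert 19: shifted 0 elements -> [-3, 19, -2, 15]
Insert -2: shifted 1 elements -> [-3, -2, 19, 15]
Insert 15: shifted 1 elements -> [-3, -2, 15, 19]


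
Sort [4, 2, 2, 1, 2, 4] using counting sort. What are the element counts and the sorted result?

Count array: [0, 1, 3, 0, 2]
(count[i] = number of elements equal to i)
Cumulative count: [0, 1, 4, 4, 6]
Sorted: [1, 2, 2, 2, 4, 4]


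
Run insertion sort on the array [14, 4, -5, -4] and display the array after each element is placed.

First element 14 is already 'sorted'
Insert 4: shifted 1 elements -> [4, 14, -5, -4]
Insert -5: shifted 2 elements -> [-5, 4, 14, -4]
Insert -4: shifted 2 elements -> [-5, -4, 4, 14]


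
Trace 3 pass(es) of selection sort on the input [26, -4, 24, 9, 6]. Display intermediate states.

Pass 1: Select minimum -4 at index 1, swap -> [-4, 26, 24, 9, 6]
Pass 2: Select minimum 6 at index 4, swap -> [-4, 6, 24, 9, 26]
Pass 3: Select minimum 9 at index 3, swap -> [-4, 6, 9, 24, 26]


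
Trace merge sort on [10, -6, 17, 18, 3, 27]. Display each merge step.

Divide and conquer:
  Merge [-6] + [17] -> [-6, 17]
  Merge [10] + [-6, 17] -> [-6, 10, 17]
  Merge [3] + [27] -> [3, 27]
  Merge [18] + [3, 27] -> [3, 18, 27]
  Merge [-6, 10, 17] + [3, 18, 27] -> [-6, 3, 10, 17, 18, 27]
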